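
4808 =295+4513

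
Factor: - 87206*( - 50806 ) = 2^2*7^2*19^1*191^1*6229^1 = 4430588036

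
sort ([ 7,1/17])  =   [ 1/17,7] 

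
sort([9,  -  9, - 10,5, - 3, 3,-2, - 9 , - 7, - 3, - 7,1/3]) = [-10, -9, - 9, - 7, - 7,-3,-3,-2,1/3,3, 5,9 ] 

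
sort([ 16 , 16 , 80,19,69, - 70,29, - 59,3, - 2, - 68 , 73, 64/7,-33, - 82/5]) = [  -  70, - 68, - 59, - 33,-82/5,  -  2, 3,64/7,16,16, 19,29,69,73,80]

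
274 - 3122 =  - 2848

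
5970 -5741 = 229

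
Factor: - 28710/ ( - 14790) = 3^1*11^1*17^( - 1 ) = 33/17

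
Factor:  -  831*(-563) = 467853 = 3^1*277^1*563^1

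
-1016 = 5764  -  6780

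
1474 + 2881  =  4355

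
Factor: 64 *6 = 384 = 2^7*3^1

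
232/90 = 2 + 26/45 = 2.58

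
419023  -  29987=389036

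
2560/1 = 2560 =2560.00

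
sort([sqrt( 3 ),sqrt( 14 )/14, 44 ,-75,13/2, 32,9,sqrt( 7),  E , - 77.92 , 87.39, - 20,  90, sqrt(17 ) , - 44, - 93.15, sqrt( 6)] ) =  [ - 93.15,-77.92,-75,-44,- 20, sqrt( 14 ) /14  ,  sqrt( 3 ),sqrt( 6), sqrt(7),E,sqrt( 17 ),13/2, 9,  32, 44, 87.39,90] 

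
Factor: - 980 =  - 2^2*5^1* 7^2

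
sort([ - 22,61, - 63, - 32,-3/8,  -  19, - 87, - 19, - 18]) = [ - 87 , - 63, - 32, - 22, - 19, - 19, - 18, - 3/8,61]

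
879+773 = 1652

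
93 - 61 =32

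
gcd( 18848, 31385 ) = 1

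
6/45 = 2/15 = 0.13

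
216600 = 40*5415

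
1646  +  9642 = 11288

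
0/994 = 0 = 0.00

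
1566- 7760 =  - 6194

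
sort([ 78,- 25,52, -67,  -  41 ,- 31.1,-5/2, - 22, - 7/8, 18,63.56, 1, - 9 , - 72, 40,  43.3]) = [ -72,-67, - 41, - 31.1, - 25,-22, - 9, - 5/2, - 7/8,  1, 18, 40, 43.3, 52,63.56,78]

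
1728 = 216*8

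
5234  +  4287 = 9521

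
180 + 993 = 1173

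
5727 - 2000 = 3727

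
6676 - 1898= 4778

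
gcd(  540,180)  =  180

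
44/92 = 11/23 = 0.48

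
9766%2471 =2353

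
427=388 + 39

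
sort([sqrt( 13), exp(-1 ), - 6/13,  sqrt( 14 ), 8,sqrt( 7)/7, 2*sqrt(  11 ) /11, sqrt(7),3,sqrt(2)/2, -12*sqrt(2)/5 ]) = [ - 12 * sqrt( 2)/5,-6/13,  exp ( - 1 ), sqrt( 7)/7, 2*sqrt(11 )/11, sqrt ( 2 ) /2, sqrt( 7 ), 3, sqrt( 13 ),sqrt( 14),  8 ] 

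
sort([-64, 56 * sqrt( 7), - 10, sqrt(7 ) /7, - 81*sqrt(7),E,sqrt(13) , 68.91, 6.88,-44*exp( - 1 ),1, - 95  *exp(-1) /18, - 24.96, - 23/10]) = [ - 81*sqrt( 7), - 64, - 24.96, - 44*exp( - 1 ) ,  -  10, - 23/10,- 95*exp( - 1 ) /18,sqrt( 7 )/7,1,E,sqrt( 13),6.88,68.91,56*sqrt ( 7)] 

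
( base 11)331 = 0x18D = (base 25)fm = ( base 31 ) cp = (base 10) 397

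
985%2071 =985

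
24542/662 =37+24/331 = 37.07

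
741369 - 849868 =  - 108499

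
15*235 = 3525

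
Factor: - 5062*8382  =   -42429684 =- 2^2*3^1*11^1*127^1*2531^1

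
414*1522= 630108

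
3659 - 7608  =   - 3949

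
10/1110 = 1/111  =  0.01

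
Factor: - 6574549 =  - 211^1*31159^1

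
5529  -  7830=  - 2301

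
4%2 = 0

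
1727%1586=141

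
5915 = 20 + 5895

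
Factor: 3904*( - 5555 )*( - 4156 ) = 90130008320 = 2^8*5^1*11^1 * 61^1*101^1*1039^1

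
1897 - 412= 1485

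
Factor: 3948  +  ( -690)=2^1*3^2*181^1 = 3258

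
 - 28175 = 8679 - 36854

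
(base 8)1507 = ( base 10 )839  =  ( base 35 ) NY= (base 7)2306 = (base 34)ON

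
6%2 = 0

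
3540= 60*59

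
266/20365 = 266/20365 = 0.01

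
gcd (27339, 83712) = 3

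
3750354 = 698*5373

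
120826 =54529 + 66297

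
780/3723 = 260/1241 = 0.21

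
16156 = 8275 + 7881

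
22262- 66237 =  - 43975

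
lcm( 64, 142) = 4544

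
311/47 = 6 + 29/47=6.62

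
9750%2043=1578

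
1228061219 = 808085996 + 419975223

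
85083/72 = 1181 + 17/24 = 1181.71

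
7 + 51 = 58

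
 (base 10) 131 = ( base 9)155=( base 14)95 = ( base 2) 10000011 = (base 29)4F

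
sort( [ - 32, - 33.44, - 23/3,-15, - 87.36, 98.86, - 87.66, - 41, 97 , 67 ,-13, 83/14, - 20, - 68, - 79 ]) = [ - 87.66, - 87.36, - 79, - 68,  -  41, - 33.44, - 32, -20,-15,- 13,- 23/3, 83/14 , 67, 97,  98.86] 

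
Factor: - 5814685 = - 5^1*1162937^1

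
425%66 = 29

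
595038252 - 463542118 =131496134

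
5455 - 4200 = 1255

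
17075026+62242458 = 79317484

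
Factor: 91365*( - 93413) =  - 3^1*5^1*109^1*857^1*6091^1 = - 8534678745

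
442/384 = 1+29/192 = 1.15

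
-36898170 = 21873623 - 58771793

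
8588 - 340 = 8248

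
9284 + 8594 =17878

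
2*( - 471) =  - 942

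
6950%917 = 531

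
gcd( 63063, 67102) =7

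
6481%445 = 251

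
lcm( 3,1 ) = 3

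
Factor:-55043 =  - 19^1*2897^1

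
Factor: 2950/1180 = 5/2 = 2^( - 1)*5^1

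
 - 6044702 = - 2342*2581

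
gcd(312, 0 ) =312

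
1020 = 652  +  368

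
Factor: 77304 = 2^3 * 3^1*3221^1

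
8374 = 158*53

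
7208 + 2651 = 9859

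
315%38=11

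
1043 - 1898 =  - 855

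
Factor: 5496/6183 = 8/9 = 2^3*3^( - 2 ) 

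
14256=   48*297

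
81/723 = 27/241 = 0.11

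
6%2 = 0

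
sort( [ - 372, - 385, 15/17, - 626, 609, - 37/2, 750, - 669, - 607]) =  [ - 669,-626, - 607, - 385, - 372, - 37/2,15/17, 609, 750 ] 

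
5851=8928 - 3077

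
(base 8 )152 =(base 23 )4E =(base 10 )106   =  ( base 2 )1101010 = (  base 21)51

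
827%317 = 193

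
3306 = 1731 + 1575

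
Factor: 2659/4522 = 2^( - 1 )*7^( - 1)*17^( - 1)*19^( - 1)*2659^1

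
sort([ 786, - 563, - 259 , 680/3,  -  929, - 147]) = [ - 929, - 563 , -259, - 147, 680/3,786] 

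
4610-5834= - 1224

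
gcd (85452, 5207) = 1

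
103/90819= 103/90819 = 0.00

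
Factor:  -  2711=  - 2711^1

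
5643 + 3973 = 9616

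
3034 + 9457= 12491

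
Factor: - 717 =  - 3^1*239^1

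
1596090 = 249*6410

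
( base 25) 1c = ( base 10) 37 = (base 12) 31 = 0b100101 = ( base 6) 101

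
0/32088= 0=0.00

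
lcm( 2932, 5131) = 20524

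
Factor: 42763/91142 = 2^(-1 )*7^1*41^1*149^1*199^(-1)* 229^( - 1)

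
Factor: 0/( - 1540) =0  =  0^1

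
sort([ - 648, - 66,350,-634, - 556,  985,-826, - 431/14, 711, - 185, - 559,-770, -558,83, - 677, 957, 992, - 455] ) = [ - 826, - 770, - 677, - 648, - 634, - 559,-558, - 556, - 455, - 185, - 66,-431/14, 83 , 350,711,957,985,992]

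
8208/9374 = 4104/4687 = 0.88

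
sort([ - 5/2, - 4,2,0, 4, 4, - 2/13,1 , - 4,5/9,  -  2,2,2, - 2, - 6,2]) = [-6, - 4,-4, - 5/2, - 2,  -  2, - 2/13,0, 5/9,1,2,2,2,2,4 , 4 ] 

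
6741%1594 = 365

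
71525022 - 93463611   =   - 21938589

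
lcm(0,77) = 0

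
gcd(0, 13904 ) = 13904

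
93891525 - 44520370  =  49371155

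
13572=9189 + 4383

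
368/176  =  2 + 1/11 =2.09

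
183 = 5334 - 5151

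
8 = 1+7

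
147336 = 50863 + 96473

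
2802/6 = 467 =467.00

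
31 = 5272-5241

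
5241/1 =5241 = 5241.00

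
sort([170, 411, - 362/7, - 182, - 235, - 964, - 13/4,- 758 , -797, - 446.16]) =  [ - 964, - 797 , - 758, - 446.16,-235, - 182, - 362/7, - 13/4,  170 , 411 ] 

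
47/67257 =1/1431   =  0.00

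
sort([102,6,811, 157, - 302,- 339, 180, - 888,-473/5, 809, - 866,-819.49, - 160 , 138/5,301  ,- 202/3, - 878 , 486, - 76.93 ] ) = [-888, - 878, - 866,-819.49,-339, - 302, - 160 , - 473/5, - 76.93, - 202/3, 6,138/5 , 102 , 157,180, 301, 486, 809, 811]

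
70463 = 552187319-552116856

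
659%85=64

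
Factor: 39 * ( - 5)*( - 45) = 8775 = 3^3*5^2*13^1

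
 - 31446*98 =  - 3081708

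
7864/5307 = 1  +  2557/5307 = 1.48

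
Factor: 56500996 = 2^2*17^1*59^1*14083^1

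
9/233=9/233  =  0.04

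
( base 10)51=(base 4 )303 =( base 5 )201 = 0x33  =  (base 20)2b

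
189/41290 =189/41290  =  0.00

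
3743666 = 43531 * 86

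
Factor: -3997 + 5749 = 1752= 2^3*3^1 *73^1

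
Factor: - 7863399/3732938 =-2^(-1)*3^4*11^(-1)*29^(-1 )*193^1 * 503^1*5851^(  -  1)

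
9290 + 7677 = 16967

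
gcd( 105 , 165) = 15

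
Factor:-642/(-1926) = 1/3 = 3^( - 1) 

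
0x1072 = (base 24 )77A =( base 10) 4210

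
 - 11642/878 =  - 14 + 325/439 = - 13.26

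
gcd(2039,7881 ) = 1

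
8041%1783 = 909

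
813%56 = 29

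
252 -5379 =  - 5127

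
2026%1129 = 897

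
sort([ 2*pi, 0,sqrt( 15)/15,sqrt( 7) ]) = [ 0,  sqrt( 15)/15,sqrt( 7 ),2*pi] 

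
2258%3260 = 2258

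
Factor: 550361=7^1*78623^1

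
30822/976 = 15411/488 = 31.58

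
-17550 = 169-17719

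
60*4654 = 279240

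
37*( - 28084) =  - 1039108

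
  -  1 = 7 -8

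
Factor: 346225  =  5^2* 11^1 *1259^1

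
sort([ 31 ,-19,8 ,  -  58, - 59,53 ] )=[  -  59,-58 ,-19,8 , 31, 53] 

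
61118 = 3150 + 57968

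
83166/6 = 13861 = 13861.00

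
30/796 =15/398 = 0.04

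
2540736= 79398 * 32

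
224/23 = 224/23 = 9.74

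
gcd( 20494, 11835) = 1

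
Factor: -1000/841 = - 2^3*5^3*29^( - 2)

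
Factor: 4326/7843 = 2^1*3^1*7^1*11^( - 1 )*23^( - 1)*31^( - 1)*103^1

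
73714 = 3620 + 70094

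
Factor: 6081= 3^1*2027^1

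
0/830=0 = 0.00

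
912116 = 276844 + 635272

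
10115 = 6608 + 3507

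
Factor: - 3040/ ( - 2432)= 2^( - 2)*5^1  =  5/4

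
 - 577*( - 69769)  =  40256713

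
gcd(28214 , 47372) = 2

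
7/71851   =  7/71851=0.00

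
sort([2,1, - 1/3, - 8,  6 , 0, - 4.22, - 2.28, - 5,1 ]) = [ - 8, - 5, - 4.22, - 2.28, - 1/3,0,1,1,2, 6]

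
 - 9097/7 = -1300+3/7 = - 1299.57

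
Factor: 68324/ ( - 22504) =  - 589/194 = - 2^( - 1 )*19^1*31^1*97^(- 1) 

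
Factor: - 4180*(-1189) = 4970020  =  2^2 * 5^1*11^1*19^1 *29^1*41^1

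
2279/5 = 455  +  4/5 = 455.80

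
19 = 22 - 3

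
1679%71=46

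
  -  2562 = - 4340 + 1778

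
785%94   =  33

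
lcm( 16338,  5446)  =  16338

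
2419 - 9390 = -6971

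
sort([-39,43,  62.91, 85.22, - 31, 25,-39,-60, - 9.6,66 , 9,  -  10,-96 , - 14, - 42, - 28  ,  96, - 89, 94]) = [-96, - 89, - 60, - 42,-39, - 39,-31,  -  28,-14,-10, - 9.6, 9, 25, 43,62.91, 66, 85.22, 94,96]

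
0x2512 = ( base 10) 9490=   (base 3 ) 111000111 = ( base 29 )b87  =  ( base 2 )10010100010010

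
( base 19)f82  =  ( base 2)1010111000001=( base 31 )5ok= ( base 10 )5569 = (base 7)22144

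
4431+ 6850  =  11281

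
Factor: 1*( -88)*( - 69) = 6072  =  2^3*3^1*11^1*23^1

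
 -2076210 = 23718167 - 25794377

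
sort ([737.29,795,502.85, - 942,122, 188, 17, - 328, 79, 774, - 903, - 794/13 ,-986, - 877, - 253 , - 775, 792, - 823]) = [ - 986 , - 942, - 903, - 877, - 823, - 775 ,-328,- 253, - 794/13 , 17, 79, 122, 188, 502.85,  737.29, 774,792, 795]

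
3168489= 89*35601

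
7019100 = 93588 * 75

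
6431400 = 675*9528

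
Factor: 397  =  397^1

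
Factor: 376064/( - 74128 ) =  - 208/41 = - 2^4*13^1*41^(-1)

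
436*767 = 334412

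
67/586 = 67/586= 0.11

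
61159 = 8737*7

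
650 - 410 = 240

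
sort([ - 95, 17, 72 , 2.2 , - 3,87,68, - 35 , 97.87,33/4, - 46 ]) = [ - 95, - 46, - 35, - 3,2.2,33/4,17,68, 72,87,97.87 ]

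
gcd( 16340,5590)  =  430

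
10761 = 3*3587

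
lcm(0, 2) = 0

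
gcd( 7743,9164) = 29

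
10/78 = 5/39  =  0.13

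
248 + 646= 894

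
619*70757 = 43798583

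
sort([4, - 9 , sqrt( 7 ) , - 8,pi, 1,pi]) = [ - 9, - 8, 1 , sqrt( 7 ), pi,pi , 4 ]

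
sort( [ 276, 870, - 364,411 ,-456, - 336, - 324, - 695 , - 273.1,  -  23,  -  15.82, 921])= [-695, - 456,- 364, - 336, - 324, - 273.1, - 23, -15.82,276 , 411,870,921 ]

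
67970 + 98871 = 166841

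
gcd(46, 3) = 1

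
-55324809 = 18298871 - 73623680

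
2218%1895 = 323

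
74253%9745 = 6038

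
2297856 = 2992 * 768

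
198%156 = 42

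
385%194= 191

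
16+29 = 45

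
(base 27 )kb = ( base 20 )17b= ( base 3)202102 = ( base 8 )1047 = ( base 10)551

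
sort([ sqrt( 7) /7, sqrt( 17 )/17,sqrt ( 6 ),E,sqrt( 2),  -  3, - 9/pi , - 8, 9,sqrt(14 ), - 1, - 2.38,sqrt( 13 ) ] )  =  [ - 8,-3 , - 9/pi, - 2.38,  -  1,sqrt( 17)/17,sqrt( 7 ) /7,sqrt( 2), sqrt( 6),E,sqrt(13),sqrt(14), 9]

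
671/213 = 671/213= 3.15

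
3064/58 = 1532/29 = 52.83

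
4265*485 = 2068525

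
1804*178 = 321112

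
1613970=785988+827982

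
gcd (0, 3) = 3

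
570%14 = 10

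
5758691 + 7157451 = 12916142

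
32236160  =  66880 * 482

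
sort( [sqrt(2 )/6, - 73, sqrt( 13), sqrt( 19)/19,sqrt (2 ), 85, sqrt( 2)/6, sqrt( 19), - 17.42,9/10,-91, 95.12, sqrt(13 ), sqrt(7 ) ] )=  [ - 91, - 73, - 17.42, sqrt (19)/19,sqrt( 2 ) /6,sqrt ( 2)/6,9/10,sqrt( 2 ), sqrt (7),sqrt( 13), sqrt( 13), sqrt( 19),85,95.12 ]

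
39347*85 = 3344495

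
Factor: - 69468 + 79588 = 2^3*5^1*11^1*23^1=10120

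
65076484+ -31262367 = 33814117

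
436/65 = 6 + 46/65 = 6.71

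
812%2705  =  812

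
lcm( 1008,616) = 11088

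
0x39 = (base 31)1q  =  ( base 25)27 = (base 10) 57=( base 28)21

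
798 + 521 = 1319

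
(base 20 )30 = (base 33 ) 1R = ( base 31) 1T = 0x3c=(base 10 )60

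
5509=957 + 4552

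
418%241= 177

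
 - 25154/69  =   - 25154/69 = - 364.55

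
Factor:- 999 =  -  3^3 * 37^1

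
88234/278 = 317 + 54/139 = 317.39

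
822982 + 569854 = 1392836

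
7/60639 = 7/60639  =  0.00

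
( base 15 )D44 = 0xBAD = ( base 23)5em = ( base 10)2989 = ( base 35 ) 2FE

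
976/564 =244/141 = 1.73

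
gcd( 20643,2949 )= 2949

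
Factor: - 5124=-2^2*3^1*7^1*61^1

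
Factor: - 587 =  - 587^1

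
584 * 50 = 29200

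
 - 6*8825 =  -52950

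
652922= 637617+15305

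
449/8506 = 449/8506 =0.05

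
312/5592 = 13/233=0.06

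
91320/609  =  30440/203 =149.95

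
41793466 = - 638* ( - 65507)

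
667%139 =111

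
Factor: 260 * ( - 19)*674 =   -  3329560= - 2^3*5^1*13^1*19^1*337^1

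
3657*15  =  54855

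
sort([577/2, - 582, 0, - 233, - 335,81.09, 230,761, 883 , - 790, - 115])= [ - 790, - 582, -335, - 233, - 115,0 , 81.09,230 , 577/2, 761,  883 ]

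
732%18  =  12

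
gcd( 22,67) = 1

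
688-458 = 230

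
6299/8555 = 6299/8555 = 0.74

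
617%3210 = 617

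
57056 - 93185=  - 36129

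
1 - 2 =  - 1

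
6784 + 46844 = 53628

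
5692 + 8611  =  14303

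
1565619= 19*82401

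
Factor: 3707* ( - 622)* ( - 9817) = 22635587018 = 2^1 *11^1 * 311^1*337^1*9817^1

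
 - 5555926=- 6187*898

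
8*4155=33240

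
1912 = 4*478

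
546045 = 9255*59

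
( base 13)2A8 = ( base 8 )734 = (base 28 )H0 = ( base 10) 476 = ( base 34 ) e0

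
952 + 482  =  1434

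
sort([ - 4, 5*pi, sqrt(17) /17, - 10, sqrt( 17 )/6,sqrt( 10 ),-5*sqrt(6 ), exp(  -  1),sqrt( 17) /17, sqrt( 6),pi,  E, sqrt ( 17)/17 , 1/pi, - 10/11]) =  [ - 5*sqrt(6),  -  10, -4,  -  10/11, sqrt( 17) /17,sqrt(17 )/17, sqrt( 17)/17, 1/pi, exp(-1), sqrt(17)/6,sqrt( 6),E, pi,sqrt(10), 5*pi] 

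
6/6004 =3/3002= 0.00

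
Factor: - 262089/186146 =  - 459/326=-2^(- 1) * 3^3*17^1*163^(-1 ) 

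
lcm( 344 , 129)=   1032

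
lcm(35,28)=140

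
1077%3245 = 1077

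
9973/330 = 9973/330= 30.22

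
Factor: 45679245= 3^1*5^1*3045283^1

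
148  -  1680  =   - 1532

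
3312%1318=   676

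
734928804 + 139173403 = 874102207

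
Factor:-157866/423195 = - 2^1*5^(  -  1) * 83^1*89^( - 1) = -166/445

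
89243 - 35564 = 53679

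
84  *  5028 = 422352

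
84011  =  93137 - 9126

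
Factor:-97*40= - 2^3*5^1*97^1 = - 3880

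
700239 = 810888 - 110649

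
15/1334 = 15/1334 = 0.01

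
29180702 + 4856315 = 34037017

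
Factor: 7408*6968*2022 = 2^8*3^1*13^1*67^1* 337^1*463^1 = 104373504768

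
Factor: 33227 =149^1 * 223^1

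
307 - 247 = 60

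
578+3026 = 3604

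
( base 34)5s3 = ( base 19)ic9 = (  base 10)6735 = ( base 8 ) 15117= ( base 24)bgf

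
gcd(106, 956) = 2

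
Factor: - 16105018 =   -  2^1*17^1*181^1*2617^1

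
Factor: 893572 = 2^2*127^1*1759^1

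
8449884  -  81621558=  - 73171674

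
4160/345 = 832/69 = 12.06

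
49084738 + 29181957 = 78266695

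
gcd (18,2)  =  2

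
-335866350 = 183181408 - 519047758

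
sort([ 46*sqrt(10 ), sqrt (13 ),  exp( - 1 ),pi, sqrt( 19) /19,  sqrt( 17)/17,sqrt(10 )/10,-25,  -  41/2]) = [ - 25,-41/2, sqrt ( 19 )/19,sqrt( 17 )/17,sqrt( 10)/10,exp ( - 1 ),pi,sqrt( 13),46*sqrt( 10 ) ]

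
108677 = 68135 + 40542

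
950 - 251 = 699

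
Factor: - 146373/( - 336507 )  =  97/223 = 97^1*223^(- 1)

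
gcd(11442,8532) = 6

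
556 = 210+346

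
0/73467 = 0 = 0.00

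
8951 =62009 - 53058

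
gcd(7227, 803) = 803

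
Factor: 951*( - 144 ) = - 2^4* 3^3 * 317^1 = - 136944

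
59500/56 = 2125/2  =  1062.50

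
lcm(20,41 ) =820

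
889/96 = 889/96 = 9.26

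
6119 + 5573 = 11692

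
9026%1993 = 1054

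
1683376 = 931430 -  - 751946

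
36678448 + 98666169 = 135344617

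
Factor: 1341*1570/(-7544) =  -2^( - 2)*3^2 * 5^1*23^(-1)*41^( - 1) *149^1*157^1 = - 1052685/3772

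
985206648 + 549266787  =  1534473435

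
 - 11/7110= - 11/7110 = - 0.00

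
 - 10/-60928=5/30464 = 0.00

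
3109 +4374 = 7483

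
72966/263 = 277 + 115/263 = 277.44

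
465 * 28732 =13360380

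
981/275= 3+156/275 =3.57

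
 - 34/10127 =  - 1 + 10093/10127 = -  0.00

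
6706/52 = 128+25/26 = 128.96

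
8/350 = 4/175 = 0.02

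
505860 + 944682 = 1450542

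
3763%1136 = 355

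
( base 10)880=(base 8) 1560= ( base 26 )17m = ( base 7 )2365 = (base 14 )46c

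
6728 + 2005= 8733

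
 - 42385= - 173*245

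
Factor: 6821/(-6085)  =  -5^ ( -1)  *19^1*359^1*1217^( -1 )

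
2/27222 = 1/13611 = 0.00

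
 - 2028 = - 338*6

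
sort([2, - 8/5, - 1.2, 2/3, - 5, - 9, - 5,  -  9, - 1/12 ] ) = [ - 9, - 9, - 5, - 5, - 8/5, - 1.2,-1/12, 2/3 , 2] 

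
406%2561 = 406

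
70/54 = 1 + 8/27 = 1.30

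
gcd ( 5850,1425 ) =75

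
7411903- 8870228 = -1458325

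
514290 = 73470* 7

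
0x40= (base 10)64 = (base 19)37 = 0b1000000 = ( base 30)24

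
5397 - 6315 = - 918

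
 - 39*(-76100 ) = 2967900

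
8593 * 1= 8593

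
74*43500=3219000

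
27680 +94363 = 122043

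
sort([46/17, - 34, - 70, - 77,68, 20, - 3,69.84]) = [ - 77, - 70, - 34, - 3, 46/17,20,68,69.84] 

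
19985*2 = 39970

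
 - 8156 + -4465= - 12621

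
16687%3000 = 1687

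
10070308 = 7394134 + 2676174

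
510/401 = 1 + 109/401 = 1.27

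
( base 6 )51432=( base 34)5vq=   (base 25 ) AOA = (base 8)15314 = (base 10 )6860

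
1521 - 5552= -4031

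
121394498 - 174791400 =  -53396902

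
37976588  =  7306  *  5198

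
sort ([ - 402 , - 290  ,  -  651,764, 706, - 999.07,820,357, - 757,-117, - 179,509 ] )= [ - 999.07, - 757, - 651, - 402 , - 290, - 179, - 117, 357 , 509 , 706, 764,820] 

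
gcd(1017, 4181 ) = 113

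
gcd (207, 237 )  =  3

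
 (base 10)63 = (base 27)29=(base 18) 39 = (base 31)21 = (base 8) 77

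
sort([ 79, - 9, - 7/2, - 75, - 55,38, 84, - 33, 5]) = [ - 75, - 55,-33, - 9, - 7/2,  5,  38,79,84]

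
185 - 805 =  - 620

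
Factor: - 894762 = - 2^1*3^2* 11^1*4519^1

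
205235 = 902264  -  697029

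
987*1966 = 1940442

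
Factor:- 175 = - 5^2*7^1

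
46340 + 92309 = 138649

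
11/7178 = 11/7178 = 0.00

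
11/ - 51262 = - 11/51262 = - 0.00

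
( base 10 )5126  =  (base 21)BD2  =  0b1010000000110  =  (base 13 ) 2444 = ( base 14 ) 1C22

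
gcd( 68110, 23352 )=1946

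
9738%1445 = 1068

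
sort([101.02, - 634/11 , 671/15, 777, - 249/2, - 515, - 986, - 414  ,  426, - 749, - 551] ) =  [ - 986, - 749  ,-551, - 515, - 414, - 249/2, - 634/11, 671/15, 101.02, 426, 777]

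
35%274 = 35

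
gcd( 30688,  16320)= 32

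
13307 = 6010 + 7297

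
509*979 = 498311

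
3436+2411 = 5847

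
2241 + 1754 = 3995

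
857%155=82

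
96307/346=278+119/346 = 278.34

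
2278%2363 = 2278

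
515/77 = 515/77 = 6.69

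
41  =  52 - 11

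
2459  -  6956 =  -  4497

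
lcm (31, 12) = 372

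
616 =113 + 503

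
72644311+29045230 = 101689541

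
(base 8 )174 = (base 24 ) 54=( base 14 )8c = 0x7C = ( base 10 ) 124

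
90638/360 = 45319/180= 251.77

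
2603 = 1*2603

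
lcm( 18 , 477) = 954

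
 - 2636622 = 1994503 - 4631125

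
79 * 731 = 57749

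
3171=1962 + 1209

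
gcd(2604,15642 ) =6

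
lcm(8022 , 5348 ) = 16044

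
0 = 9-9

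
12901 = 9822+3079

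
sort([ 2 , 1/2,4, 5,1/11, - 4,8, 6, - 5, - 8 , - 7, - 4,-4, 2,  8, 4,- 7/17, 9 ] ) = [ - 8 ,- 7,-5,-4, - 4, - 4,  -  7/17, 1/11, 1/2,  2, 2,4,4,5, 6,8,8,9] 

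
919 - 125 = 794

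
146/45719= 146/45719 = 0.00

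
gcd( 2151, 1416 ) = 3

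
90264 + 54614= 144878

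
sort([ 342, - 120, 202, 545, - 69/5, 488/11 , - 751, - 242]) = [-751, - 242, - 120, - 69/5, 488/11, 202,  342, 545]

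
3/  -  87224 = -3/87224=- 0.00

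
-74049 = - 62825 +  - 11224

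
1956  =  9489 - 7533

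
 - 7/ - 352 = 7/352 = 0.02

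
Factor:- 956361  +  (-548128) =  - 7^1*197^1*1091^1 = - 1504489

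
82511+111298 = 193809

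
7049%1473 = 1157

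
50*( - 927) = - 46350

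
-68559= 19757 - 88316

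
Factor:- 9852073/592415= - 5^ (-1)*7^1* 11^1*23^1*109^( - 1)*1087^( - 1 )*5563^1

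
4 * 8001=32004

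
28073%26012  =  2061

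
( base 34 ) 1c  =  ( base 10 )46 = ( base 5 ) 141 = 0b101110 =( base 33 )1D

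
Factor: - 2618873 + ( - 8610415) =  - 2^3 * 3^1*7^1* 66841^1 = -  11229288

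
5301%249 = 72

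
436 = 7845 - 7409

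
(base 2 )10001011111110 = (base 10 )8958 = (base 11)6804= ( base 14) 339C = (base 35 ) 7ax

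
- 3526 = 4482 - 8008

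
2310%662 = 324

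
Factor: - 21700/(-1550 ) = 14 =2^1*7^1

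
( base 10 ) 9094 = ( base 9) 13424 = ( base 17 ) 1E7G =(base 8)21606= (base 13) 41a7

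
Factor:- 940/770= - 94/77 = -  2^1  *7^ (-1 )* 11^ ( - 1 )*47^1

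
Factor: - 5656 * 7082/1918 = - 2^3*101^1* 137^( - 1 )*3541^1 = - 2861128/137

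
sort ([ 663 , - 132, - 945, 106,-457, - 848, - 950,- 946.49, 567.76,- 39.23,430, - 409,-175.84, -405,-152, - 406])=[-950  , - 946.49, - 945, - 848, - 457,-409, - 406, - 405,- 175.84,  -  152 ,  -  132,- 39.23,106, 430, 567.76,663 ] 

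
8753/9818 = 8753/9818 = 0.89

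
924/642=1 + 47/107=1.44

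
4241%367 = 204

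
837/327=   2 + 61/109 = 2.56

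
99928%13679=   4175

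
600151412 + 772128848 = 1372280260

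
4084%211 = 75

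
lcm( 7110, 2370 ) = 7110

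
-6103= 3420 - 9523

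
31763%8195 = 7178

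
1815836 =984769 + 831067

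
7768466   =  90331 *86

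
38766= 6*6461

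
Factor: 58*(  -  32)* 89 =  - 165184 = - 2^6*29^1*89^1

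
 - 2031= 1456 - 3487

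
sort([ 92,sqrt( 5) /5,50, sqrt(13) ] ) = [ sqrt(5) /5,sqrt (13),50,92 ] 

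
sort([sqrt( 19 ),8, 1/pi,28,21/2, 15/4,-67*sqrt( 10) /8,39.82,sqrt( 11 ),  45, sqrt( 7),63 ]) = [-67*sqrt( 10)/8,1/pi,sqrt(7 ),sqrt( 11),15/4, sqrt(19),8, 21/2  ,  28,39.82, 45,63 ] 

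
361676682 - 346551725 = 15124957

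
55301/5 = 55301/5  =  11060.20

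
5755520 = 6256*920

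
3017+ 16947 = 19964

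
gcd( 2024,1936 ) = 88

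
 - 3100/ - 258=1550/129 = 12.02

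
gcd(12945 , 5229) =3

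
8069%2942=2185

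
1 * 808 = 808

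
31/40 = 31/40 = 0.78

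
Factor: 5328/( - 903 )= - 2^4*3^1*7^( - 1)*37^1*43^( - 1) = - 1776/301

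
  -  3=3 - 6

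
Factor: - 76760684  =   - 2^2*7^1*11^1*13^1* 19^1*1009^1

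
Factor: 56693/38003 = 91/61= 7^1*13^1*61^( - 1 ) 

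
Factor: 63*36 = 2268 = 2^2 * 3^4*7^1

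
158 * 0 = 0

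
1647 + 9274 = 10921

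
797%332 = 133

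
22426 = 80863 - 58437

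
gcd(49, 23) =1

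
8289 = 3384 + 4905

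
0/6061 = 0 =0.00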